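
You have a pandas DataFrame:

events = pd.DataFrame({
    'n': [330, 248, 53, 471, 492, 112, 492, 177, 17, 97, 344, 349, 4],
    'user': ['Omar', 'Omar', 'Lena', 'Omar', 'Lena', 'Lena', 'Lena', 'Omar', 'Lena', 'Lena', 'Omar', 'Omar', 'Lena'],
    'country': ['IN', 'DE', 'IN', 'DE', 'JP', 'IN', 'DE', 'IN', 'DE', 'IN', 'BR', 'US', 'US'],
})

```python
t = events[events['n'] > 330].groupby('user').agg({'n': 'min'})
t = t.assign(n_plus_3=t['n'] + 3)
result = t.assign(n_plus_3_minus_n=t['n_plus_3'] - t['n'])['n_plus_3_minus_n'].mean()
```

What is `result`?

filter rows where n > 330:
      n  user country
3   471  Omar      DE
4   492  Lena      JP
6   492  Lena      DE
10  344  Omar      BR
11  349  Omar      US
group by user, min of n:
        n
user     
Lena  492
Omar  344
add column n_plus_3 = t['n'] + 3:
        n  n_plus_3
user               
Lena  492       495
Omar  344       347
add column n_plus_3_minus_n = t['n_plus_3'] - t['n']:
        n  n_plus_3  n_plus_3_minus_n
user                                 
Lena  492       495                 3
Omar  344       347                 3

3.0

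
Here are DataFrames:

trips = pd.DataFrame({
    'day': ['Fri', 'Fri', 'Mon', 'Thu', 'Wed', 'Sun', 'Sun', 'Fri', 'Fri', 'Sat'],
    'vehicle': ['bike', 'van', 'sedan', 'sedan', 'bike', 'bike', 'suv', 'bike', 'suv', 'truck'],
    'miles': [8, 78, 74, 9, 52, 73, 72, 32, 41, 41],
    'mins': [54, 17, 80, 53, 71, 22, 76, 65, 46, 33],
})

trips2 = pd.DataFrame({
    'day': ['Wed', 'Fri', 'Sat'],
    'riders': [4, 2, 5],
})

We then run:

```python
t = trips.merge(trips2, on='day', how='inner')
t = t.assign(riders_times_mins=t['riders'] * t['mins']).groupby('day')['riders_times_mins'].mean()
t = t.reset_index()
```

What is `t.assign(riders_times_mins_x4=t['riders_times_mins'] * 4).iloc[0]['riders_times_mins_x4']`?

364.0

merge on 'day' (how='inner') → 6 rows:
   day vehicle  miles  mins  riders
0  Fri    bike      8    54       2
1  Fri     van     78    17       2
2  Wed    bike     52    71       4
3  Fri    bike     32    65       2
4  Fri     suv     41    46       2
5  Sat   truck     41    33       5
add column riders_times_mins = t['riders'] * t['mins']:
   day vehicle  miles  mins  riders  riders_times_mins
0  Fri    bike      8    54       2                108
1  Fri     van     78    17       2                 34
2  Wed    bike     52    71       4                284
3  Fri    bike     32    65       2                130
4  Fri     suv     41    46       2                 92
5  Sat   truck     41    33       5                165
group by day, mean of riders_times_mins:
day
Fri     91.0
Sat    165.0
Wed    284.0
Name: riders_times_mins, dtype: float64
reset_index():
   day  riders_times_mins
0  Fri               91.0
1  Sat              165.0
2  Wed              284.0
add column riders_times_mins_x4 = t['riders_times_mins'] * 4:
   day  riders_times_mins  riders_times_mins_x4
0  Fri               91.0                 364.0
1  Sat              165.0                 660.0
2  Wed              284.0                1136.0
Then the value at position 0, column 'riders_times_mins_x4': 364.0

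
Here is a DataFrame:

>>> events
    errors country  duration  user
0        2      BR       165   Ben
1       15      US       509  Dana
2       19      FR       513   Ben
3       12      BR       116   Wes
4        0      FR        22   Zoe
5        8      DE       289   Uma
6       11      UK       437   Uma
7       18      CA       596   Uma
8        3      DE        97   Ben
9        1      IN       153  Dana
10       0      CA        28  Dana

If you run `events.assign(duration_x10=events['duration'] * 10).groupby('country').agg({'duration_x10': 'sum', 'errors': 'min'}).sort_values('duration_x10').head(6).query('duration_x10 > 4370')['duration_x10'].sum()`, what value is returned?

10440

add column duration_x10 = events['duration'] * 10:
    errors country  duration  user  duration_x10
0        2      BR       165   Ben          1650
1       15      US       509  Dana          5090
2       19      FR       513   Ben          5130
3       12      BR       116   Wes          1160
4        0      FR        22   Zoe           220
5        8      DE       289   Uma          2890
6       11      UK       437   Uma          4370
7       18      CA       596   Uma          5960
8        3      DE        97   Ben           970
9        1      IN       153  Dana          1530
10       0      CA        28  Dana           280
group by country: sum(duration_x10), min(errors):
         duration_x10  errors
country                      
BR               2810       2
CA               6240       0
DE               3860       3
FR               5350       0
IN               1530       1
UK               4370      11
US               5090      15
sort by duration_x10:
         duration_x10  errors
country                      
IN               1530       1
BR               2810       2
DE               3860       3
UK               4370      11
US               5090      15
FR               5350       0
CA               6240       0
take first 6 rows:
         duration_x10  errors
country                      
IN               1530       1
BR               2810       2
DE               3860       3
UK               4370      11
US               5090      15
FR               5350       0
filter rows where duration_x10 > 4370:
         duration_x10  errors
country                      
US               5090      15
FR               5350       0
Hence 10440.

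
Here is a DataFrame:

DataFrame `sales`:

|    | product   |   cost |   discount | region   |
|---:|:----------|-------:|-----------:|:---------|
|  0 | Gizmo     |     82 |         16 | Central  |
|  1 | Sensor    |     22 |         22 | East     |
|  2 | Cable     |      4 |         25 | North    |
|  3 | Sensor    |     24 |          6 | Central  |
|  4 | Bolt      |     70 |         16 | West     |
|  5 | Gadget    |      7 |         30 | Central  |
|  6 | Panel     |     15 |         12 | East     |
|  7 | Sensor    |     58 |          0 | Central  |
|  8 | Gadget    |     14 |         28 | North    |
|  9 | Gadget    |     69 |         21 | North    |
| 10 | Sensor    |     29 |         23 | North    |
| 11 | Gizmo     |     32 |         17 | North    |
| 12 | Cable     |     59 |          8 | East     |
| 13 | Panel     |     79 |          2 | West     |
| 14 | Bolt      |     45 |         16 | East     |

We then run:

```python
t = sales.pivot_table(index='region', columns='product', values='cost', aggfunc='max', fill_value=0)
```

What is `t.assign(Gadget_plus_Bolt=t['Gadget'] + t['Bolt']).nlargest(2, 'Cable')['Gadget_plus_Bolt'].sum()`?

pivot: rows=region, cols=product, max(cost):
product  Bolt  Cable  Gadget  Gizmo  Panel  Sensor
region                                            
Central     0      0       7     82      0      58
East       45     59       0      0     15      22
North       0      4      69     32      0      29
West       70      0       0      0     79       0
add column Gadget_plus_Bolt = t['Gadget'] + t['Bolt']:
product  Bolt  Cable  Gadget  Gizmo  Panel  Sensor  Gadget_plus_Bolt
region                                                              
Central     0      0       7     82      0      58                 7
East       45     59       0      0     15      22                45
North       0      4      69     32      0      29                69
West       70      0       0      0     79       0                70
take 2 rows with largest Cable:
product  Bolt  Cable  Gadget  Gizmo  Panel  Sensor  Gadget_plus_Bolt
region                                                              
East       45     59       0      0     15      22                45
North       0      4      69     32      0      29                69
Reading off the sum of column 'Gadget_plus_Bolt', we get 114.

114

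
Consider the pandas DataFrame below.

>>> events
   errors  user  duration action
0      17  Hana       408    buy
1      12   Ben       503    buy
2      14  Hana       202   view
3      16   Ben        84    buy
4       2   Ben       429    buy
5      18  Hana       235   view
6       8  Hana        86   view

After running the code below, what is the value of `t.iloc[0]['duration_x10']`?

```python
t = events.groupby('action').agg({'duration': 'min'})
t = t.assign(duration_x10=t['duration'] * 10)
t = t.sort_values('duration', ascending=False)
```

group by action, min of duration:
        duration
action          
buy           84
view          86
add column duration_x10 = t['duration'] * 10:
        duration  duration_x10
action                        
buy           84           840
view          86           860
sort by duration descending:
        duration  duration_x10
action                        
view          86           860
buy           84           840
Taking the value at position 0, column 'duration_x10' gives 860.

860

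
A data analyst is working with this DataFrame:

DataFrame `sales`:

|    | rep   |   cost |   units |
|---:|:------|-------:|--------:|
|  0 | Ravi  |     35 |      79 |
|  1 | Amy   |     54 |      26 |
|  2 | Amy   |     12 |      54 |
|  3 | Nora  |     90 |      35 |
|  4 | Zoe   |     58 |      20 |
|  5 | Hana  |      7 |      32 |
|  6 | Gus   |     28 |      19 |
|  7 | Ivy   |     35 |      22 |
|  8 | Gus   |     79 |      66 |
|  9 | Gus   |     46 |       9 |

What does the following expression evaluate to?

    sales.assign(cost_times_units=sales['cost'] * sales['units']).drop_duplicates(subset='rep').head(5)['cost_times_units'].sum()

8703

add column cost_times_units = sales['cost'] * sales['units']:
    rep  cost  units  cost_times_units
0  Ravi    35     79              2765
1   Amy    54     26              1404
2   Amy    12     54               648
3  Nora    90     35              3150
4   Zoe    58     20              1160
5  Hana     7     32               224
6   Gus    28     19               532
7   Ivy    35     22               770
8   Gus    79     66              5214
9   Gus    46      9               414
drop duplicate rep (keep=first):
    rep  cost  units  cost_times_units
0  Ravi    35     79              2765
1   Amy    54     26              1404
3  Nora    90     35              3150
4   Zoe    58     20              1160
5  Hana     7     32               224
6   Gus    28     19               532
7   Ivy    35     22               770
take first 5 rows:
    rep  cost  units  cost_times_units
0  Ravi    35     79              2765
1   Amy    54     26              1404
3  Nora    90     35              3150
4   Zoe    58     20              1160
5  Hana     7     32               224
The sum of column 'cost_times_units' is 8703.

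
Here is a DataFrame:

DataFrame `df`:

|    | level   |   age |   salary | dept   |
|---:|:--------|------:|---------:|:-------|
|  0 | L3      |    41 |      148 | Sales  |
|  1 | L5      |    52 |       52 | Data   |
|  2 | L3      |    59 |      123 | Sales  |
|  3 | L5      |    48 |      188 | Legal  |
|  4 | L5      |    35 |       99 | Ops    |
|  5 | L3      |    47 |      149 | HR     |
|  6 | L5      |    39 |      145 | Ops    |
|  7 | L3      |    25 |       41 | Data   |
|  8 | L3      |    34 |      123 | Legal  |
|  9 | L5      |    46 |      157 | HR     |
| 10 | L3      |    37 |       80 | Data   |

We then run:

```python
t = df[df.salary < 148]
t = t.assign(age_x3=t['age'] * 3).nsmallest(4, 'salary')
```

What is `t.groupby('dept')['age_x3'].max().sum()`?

filter rows where salary < 148:
   level  age  salary   dept
1     L5   52      52   Data
2     L3   59     123  Sales
4     L5   35      99    Ops
6     L5   39     145    Ops
7     L3   25      41   Data
8     L3   34     123  Legal
10    L3   37      80   Data
add column age_x3 = t['age'] * 3:
   level  age  salary   dept  age_x3
1     L5   52      52   Data     156
2     L3   59     123  Sales     177
4     L5   35      99    Ops     105
6     L5   39     145    Ops     117
7     L3   25      41   Data      75
8     L3   34     123  Legal     102
10    L3   37      80   Data     111
take 4 rows with smallest salary:
   level  age  salary  dept  age_x3
7     L3   25      41  Data      75
1     L5   52      52  Data     156
10    L3   37      80  Data     111
4     L5   35      99   Ops     105
group by dept, max of age_x3:
dept
Data    156
Ops     105
Name: age_x3, dtype: int64

261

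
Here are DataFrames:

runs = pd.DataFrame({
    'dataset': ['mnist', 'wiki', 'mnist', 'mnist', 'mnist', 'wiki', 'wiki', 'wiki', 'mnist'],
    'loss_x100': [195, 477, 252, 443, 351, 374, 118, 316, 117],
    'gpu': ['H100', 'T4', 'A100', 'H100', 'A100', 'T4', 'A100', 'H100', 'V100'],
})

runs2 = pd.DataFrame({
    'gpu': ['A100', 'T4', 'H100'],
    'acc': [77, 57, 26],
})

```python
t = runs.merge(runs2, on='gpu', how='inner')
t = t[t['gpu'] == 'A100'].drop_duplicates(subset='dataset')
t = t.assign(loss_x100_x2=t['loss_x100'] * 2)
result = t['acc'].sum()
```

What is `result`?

154

merge on 'gpu' (how='inner') → 8 rows:
  dataset  loss_x100   gpu  acc
0   mnist        195  H100   26
1    wiki        477    T4   57
2   mnist        252  A100   77
3   mnist        443  H100   26
4   mnist        351  A100   77
5    wiki        374    T4   57
6    wiki        118  A100   77
7    wiki        316  H100   26
filter rows where gpu == 'A100':
  dataset  loss_x100   gpu  acc
2   mnist        252  A100   77
4   mnist        351  A100   77
6    wiki        118  A100   77
drop duplicate dataset (keep=first):
  dataset  loss_x100   gpu  acc
2   mnist        252  A100   77
6    wiki        118  A100   77
add column loss_x100_x2 = t['loss_x100'] * 2:
  dataset  loss_x100   gpu  acc  loss_x100_x2
2   mnist        252  A100   77           504
6    wiki        118  A100   77           236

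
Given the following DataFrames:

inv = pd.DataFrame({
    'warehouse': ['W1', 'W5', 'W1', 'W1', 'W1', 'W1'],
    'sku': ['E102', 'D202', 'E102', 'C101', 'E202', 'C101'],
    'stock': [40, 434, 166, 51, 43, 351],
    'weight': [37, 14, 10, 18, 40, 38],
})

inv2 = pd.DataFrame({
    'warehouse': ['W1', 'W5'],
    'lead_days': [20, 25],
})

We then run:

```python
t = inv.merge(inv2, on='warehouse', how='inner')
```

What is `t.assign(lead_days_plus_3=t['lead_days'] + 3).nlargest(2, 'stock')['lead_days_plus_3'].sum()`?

51

merge on 'warehouse' (how='inner') → 6 rows:
  warehouse   sku  stock  weight  lead_days
0        W1  E102     40      37         20
1        W5  D202    434      14         25
2        W1  E102    166      10         20
3        W1  C101     51      18         20
4        W1  E202     43      40         20
5        W1  C101    351      38         20
add column lead_days_plus_3 = t['lead_days'] + 3:
  warehouse   sku  stock  weight  lead_days  lead_days_plus_3
0        W1  E102     40      37         20                23
1        W5  D202    434      14         25                28
2        W1  E102    166      10         20                23
3        W1  C101     51      18         20                23
4        W1  E202     43      40         20                23
5        W1  C101    351      38         20                23
take 2 rows with largest stock:
  warehouse   sku  stock  weight  lead_days  lead_days_plus_3
1        W5  D202    434      14         25                28
5        W1  C101    351      38         20                23
Hence 51.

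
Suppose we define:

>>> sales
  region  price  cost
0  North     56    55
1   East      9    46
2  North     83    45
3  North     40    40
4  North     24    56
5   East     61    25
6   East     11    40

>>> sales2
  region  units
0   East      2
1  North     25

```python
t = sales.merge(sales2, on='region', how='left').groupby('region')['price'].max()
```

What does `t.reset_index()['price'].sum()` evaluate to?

merge on 'region' (how='left') → 7 rows:
  region  price  cost  units
0  North     56    55     25
1   East      9    46      2
2  North     83    45     25
3  North     40    40     25
4  North     24    56     25
5   East     61    25      2
6   East     11    40      2
group by region, max of price:
region
East     61
North    83
Name: price, dtype: int64
reset_index():
  region  price
0   East     61
1  North     83
Finally, sum of column 'price' = 144.

144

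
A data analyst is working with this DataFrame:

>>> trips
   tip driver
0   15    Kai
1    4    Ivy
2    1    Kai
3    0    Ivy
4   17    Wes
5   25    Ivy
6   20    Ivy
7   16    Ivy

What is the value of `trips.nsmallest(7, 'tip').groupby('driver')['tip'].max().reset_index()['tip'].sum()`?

52

take 7 rows with smallest tip:
   tip driver
3    0    Ivy
2    1    Kai
1    4    Ivy
0   15    Kai
7   16    Ivy
4   17    Wes
6   20    Ivy
group by driver, max of tip:
driver
Ivy    20
Kai    15
Wes    17
Name: tip, dtype: int64
reset_index():
  driver  tip
0    Ivy   20
1    Kai   15
2    Wes   17
So sum() = 52.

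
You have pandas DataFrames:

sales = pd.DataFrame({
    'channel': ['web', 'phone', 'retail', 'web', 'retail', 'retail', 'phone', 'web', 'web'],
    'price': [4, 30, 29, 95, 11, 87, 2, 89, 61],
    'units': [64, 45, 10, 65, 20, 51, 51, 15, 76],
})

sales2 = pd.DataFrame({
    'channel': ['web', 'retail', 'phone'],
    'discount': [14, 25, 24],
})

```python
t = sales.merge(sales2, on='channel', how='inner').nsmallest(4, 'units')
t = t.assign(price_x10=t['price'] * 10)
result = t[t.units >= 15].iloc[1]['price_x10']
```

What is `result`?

merge on 'channel' (how='inner') → 9 rows:
  channel  price  units  discount
0     web      4     64        14
1   phone     30     45        24
2  retail     29     10        25
3     web     95     65        14
4  retail     11     20        25
5  retail     87     51        25
6   phone      2     51        24
7     web     89     15        14
8     web     61     76        14
take 4 rows with smallest units:
  channel  price  units  discount
2  retail     29     10        25
7     web     89     15        14
4  retail     11     20        25
1   phone     30     45        24
add column price_x10 = t['price'] * 10:
  channel  price  units  discount  price_x10
2  retail     29     10        25        290
7     web     89     15        14        890
4  retail     11     20        25        110
1   phone     30     45        24        300
filter rows where units >= 15:
  channel  price  units  discount  price_x10
7     web     89     15        14        890
4  retail     11     20        25        110
1   phone     30     45        24        300
value at position 1, column 'price_x10' → 110

110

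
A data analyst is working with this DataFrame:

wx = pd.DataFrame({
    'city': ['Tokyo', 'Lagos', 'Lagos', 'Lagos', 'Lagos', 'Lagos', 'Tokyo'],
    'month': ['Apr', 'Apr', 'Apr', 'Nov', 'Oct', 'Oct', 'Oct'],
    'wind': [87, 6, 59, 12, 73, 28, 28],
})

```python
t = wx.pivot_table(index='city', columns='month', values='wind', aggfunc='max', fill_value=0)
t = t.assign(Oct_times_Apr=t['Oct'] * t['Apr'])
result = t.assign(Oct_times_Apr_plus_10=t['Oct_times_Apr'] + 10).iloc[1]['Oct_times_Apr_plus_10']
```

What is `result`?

2446

pivot: rows=city, cols=month, max(wind):
month  Apr  Nov  Oct
city                
Lagos   59   12   73
Tokyo   87    0   28
add column Oct_times_Apr = t['Oct'] * t['Apr']:
month  Apr  Nov  Oct  Oct_times_Apr
city                               
Lagos   59   12   73           4307
Tokyo   87    0   28           2436
add column Oct_times_Apr_plus_10 = t['Oct_times_Apr'] + 10:
month  Apr  Nov  Oct  Oct_times_Apr  Oct_times_Apr_plus_10
city                                                      
Lagos   59   12   73           4307                   4317
Tokyo   87    0   28           2436                   2446
Hence 2446.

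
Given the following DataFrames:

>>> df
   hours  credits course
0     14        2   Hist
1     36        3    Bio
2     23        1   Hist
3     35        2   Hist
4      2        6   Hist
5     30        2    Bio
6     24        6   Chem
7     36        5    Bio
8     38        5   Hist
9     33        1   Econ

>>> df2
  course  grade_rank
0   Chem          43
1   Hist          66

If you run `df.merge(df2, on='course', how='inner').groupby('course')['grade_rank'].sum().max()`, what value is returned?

merge on 'course' (how='inner') → 6 rows:
   hours  credits course  grade_rank
0     14        2   Hist          66
1     23        1   Hist          66
2     35        2   Hist          66
3      2        6   Hist          66
4     24        6   Chem          43
5     38        5   Hist          66
group by course, sum of grade_rank:
course
Chem     43
Hist    330
Name: grade_rank, dtype: int64
Finally, max of the resulting series = 330.

330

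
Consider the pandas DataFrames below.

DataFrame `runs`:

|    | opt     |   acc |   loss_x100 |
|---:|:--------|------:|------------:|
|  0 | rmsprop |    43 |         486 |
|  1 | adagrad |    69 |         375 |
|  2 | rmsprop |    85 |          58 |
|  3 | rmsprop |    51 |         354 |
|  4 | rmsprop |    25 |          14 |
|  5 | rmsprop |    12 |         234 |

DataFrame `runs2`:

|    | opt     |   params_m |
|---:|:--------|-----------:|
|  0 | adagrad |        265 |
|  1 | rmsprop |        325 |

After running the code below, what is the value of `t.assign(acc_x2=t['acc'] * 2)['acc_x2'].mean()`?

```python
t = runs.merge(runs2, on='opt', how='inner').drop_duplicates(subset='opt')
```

merge on 'opt' (how='inner') → 6 rows:
       opt  acc  loss_x100  params_m
0  rmsprop   43        486       325
1  adagrad   69        375       265
2  rmsprop   85         58       325
3  rmsprop   51        354       325
4  rmsprop   25         14       325
5  rmsprop   12        234       325
drop duplicate opt (keep=first):
       opt  acc  loss_x100  params_m
0  rmsprop   43        486       325
1  adagrad   69        375       265
add column acc_x2 = t['acc'] * 2:
       opt  acc  loss_x100  params_m  acc_x2
0  rmsprop   43        486       325      86
1  adagrad   69        375       265     138
The mean of column 'acc_x2' is 112.0.

112.0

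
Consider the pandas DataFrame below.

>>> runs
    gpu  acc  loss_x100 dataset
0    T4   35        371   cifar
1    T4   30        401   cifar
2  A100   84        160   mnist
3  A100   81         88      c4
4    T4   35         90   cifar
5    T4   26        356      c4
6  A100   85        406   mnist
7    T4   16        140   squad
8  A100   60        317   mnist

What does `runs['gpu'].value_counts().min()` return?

4

value_counts of gpu:
gpu
T4      5
A100    4
Name: count, dtype: int64
Finally, min of the resulting series = 4.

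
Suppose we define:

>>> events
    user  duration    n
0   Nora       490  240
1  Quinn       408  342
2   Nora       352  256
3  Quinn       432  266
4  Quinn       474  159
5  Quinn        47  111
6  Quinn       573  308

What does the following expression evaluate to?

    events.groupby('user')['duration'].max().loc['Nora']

group by user, max of duration:
user
Nora     490
Quinn    573
Name: duration, dtype: int64
The value at index 'Nora' is 490.

490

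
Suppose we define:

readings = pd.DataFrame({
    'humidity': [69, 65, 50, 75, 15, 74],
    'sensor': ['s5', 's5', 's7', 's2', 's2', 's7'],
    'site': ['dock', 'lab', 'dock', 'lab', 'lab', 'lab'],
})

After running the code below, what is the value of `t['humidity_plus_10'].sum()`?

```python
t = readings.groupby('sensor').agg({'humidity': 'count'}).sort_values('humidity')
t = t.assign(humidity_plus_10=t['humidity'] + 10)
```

group by sensor, count of humidity:
        humidity
sensor          
s2             2
s5             2
s7             2
sort by humidity:
        humidity
sensor          
s2             2
s5             2
s7             2
add column humidity_plus_10 = t['humidity'] + 10:
        humidity  humidity_plus_10
sensor                            
s2             2                12
s5             2                12
s7             2                12

36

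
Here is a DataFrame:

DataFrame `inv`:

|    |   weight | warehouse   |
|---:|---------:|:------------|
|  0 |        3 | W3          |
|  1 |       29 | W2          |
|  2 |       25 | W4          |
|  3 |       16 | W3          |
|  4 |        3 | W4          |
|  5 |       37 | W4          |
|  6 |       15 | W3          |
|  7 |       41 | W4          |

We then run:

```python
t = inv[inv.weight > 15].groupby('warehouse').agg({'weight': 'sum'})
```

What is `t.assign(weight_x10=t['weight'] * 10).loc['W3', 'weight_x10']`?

filter rows where weight > 15:
   weight warehouse
1      29        W2
2      25        W4
3      16        W3
5      37        W4
7      41        W4
group by warehouse, sum of weight:
           weight
warehouse        
W2             29
W3             16
W4            103
add column weight_x10 = t['weight'] * 10:
           weight  weight_x10
warehouse                    
W2             29         290
W3             16         160
W4            103        1030
Finally, value at row 'W3', column 'weight_x10' = 160.

160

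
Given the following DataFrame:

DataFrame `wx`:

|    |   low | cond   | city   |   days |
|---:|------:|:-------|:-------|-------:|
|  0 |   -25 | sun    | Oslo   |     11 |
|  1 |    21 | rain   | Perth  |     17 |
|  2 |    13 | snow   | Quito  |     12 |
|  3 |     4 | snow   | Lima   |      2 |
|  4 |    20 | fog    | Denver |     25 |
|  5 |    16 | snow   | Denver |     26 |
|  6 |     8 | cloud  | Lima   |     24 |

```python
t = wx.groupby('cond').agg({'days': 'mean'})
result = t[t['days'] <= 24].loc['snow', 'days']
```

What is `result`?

group by cond, mean of days:
            days
cond            
cloud  24.000000
fog    25.000000
rain   17.000000
snow   13.333333
sun    11.000000
filter rows where days <= 24:
            days
cond            
cloud  24.000000
rain   17.000000
snow   13.333333
sun    11.000000
Then the value at row 'snow', column 'days': 13.3333333333

13.3333333333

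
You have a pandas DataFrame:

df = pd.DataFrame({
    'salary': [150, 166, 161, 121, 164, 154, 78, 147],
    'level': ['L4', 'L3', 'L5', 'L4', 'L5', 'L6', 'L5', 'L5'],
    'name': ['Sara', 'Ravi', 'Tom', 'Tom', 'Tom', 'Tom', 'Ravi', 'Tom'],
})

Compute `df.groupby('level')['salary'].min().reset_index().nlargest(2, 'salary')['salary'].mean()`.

160.0

group by level, min of salary:
level
L3    166
L4    121
L5     78
L6    154
Name: salary, dtype: int64
reset_index():
  level  salary
0    L3     166
1    L4     121
2    L5      78
3    L6     154
take 2 rows with largest salary:
  level  salary
0    L3     166
3    L6     154
Reading off the mean of column 'salary', we get 160.0.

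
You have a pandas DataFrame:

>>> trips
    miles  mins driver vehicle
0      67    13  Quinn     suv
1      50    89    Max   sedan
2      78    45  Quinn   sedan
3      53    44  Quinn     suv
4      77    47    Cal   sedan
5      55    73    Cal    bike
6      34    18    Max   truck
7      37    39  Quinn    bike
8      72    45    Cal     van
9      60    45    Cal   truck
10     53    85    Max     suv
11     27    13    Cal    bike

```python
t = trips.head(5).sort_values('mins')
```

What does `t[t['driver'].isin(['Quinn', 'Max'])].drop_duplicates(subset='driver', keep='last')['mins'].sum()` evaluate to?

take first 5 rows:
   miles  mins driver vehicle
0     67    13  Quinn     suv
1     50    89    Max   sedan
2     78    45  Quinn   sedan
3     53    44  Quinn     suv
4     77    47    Cal   sedan
sort by mins:
   miles  mins driver vehicle
0     67    13  Quinn     suv
3     53    44  Quinn     suv
2     78    45  Quinn   sedan
4     77    47    Cal   sedan
1     50    89    Max   sedan
filter rows where driver in ['Quinn', 'Max']:
   miles  mins driver vehicle
0     67    13  Quinn     suv
3     53    44  Quinn     suv
2     78    45  Quinn   sedan
1     50    89    Max   sedan
drop duplicate driver (keep=last):
   miles  mins driver vehicle
2     78    45  Quinn   sedan
1     50    89    Max   sedan
sum of column 'mins' → 134

134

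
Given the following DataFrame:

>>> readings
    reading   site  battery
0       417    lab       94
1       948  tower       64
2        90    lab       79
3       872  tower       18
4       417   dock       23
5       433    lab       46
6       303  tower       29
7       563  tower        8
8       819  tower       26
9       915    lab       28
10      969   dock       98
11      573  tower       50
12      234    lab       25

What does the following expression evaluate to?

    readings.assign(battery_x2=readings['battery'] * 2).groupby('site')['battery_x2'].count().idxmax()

add column battery_x2 = readings['battery'] * 2:
    reading   site  battery  battery_x2
0       417    lab       94         188
1       948  tower       64         128
2        90    lab       79         158
3       872  tower       18          36
4       417   dock       23          46
5       433    lab       46          92
6       303  tower       29          58
7       563  tower        8          16
8       819  tower       26          52
9       915    lab       28          56
10      969   dock       98         196
11      573  tower       50         100
12      234    lab       25          50
group by site, count of battery_x2:
site
dock     2
lab      5
tower    6
Name: battery_x2, dtype: int64
Taking the label with the largest value gives tower.

tower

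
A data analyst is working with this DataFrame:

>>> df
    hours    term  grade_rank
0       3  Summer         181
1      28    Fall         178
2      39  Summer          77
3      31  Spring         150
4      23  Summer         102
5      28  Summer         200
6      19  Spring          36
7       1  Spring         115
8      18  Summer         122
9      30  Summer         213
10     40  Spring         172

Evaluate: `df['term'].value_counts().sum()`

value_counts of term:
term
Summer    6
Spring    4
Fall      1
Name: count, dtype: int64
Then the sum of the resulting series: 11

11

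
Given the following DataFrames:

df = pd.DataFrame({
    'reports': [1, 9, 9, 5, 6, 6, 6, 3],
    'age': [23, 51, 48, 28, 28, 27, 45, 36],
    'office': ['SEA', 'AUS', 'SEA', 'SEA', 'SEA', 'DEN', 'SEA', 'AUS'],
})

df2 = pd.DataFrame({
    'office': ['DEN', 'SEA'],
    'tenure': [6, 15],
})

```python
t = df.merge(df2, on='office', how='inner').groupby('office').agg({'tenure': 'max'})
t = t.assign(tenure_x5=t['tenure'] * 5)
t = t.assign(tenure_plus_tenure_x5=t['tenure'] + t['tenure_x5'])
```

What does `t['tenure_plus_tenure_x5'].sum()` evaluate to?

merge on 'office' (how='inner') → 6 rows:
   reports  age office  tenure
0        1   23    SEA      15
1        9   48    SEA      15
2        5   28    SEA      15
3        6   28    SEA      15
4        6   27    DEN       6
5        6   45    SEA      15
group by office, max of tenure:
        tenure
office        
DEN          6
SEA         15
add column tenure_x5 = t['tenure'] * 5:
        tenure  tenure_x5
office                   
DEN          6         30
SEA         15         75
add column tenure_plus_tenure_x5 = t['tenure'] + t['tenure_x5']:
        tenure  tenure_x5  tenure_plus_tenure_x5
office                                          
DEN          6         30                     36
SEA         15         75                     90
So sum() = 126.

126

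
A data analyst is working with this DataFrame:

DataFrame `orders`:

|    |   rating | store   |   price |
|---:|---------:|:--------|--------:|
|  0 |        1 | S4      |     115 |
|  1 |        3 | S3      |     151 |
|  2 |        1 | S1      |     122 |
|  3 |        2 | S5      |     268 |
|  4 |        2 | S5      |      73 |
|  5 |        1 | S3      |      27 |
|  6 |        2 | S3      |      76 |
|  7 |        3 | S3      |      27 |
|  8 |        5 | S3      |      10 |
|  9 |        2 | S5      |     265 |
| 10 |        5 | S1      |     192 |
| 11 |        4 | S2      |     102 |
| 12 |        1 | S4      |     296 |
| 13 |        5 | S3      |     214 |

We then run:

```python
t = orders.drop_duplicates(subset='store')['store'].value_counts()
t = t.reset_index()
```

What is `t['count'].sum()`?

5

drop duplicate store (keep=first):
    rating store  price
0        1    S4    115
1        3    S3    151
2        1    S1    122
3        2    S5    268
11       4    S2    102
value_counts of store:
store
S4    1
S3    1
S1    1
S5    1
S2    1
Name: count, dtype: int64
reset_index():
  store  count
0    S4      1
1    S3      1
2    S1      1
3    S5      1
4    S2      1
So sum() = 5.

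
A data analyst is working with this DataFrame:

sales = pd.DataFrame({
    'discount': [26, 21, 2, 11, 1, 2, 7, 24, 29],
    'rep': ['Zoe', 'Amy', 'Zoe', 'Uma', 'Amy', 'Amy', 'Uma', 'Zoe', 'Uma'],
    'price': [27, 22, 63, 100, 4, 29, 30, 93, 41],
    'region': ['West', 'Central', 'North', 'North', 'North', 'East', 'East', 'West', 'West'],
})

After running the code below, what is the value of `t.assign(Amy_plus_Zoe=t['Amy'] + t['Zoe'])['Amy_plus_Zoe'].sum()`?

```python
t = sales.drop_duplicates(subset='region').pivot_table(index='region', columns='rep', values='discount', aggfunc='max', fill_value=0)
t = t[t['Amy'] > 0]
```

drop duplicate region (keep=first):
   discount  rep  price   region
0        26  Zoe     27     West
1        21  Amy     22  Central
2         2  Zoe     63    North
5         2  Amy     29     East
pivot: rows=region, cols=rep, max(discount):
rep      Amy  Zoe
region           
Central   21    0
East       2    0
North      0    2
West       0   26
filter rows where Amy > 0:
rep      Amy  Zoe
region           
Central   21    0
East       2    0
add column Amy_plus_Zoe = t['Amy'] + t['Zoe']:
rep      Amy  Zoe  Amy_plus_Zoe
region                         
Central   21    0            21
East       2    0             2
Hence 23.

23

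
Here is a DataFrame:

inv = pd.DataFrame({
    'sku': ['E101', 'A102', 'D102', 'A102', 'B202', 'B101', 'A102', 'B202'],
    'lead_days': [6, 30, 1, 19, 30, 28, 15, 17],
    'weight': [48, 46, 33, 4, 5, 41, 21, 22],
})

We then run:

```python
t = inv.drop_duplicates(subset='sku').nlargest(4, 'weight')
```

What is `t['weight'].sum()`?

drop duplicate sku (keep=first):
    sku  lead_days  weight
0  E101          6      48
1  A102         30      46
2  D102          1      33
4  B202         30       5
5  B101         28      41
take 4 rows with largest weight:
    sku  lead_days  weight
0  E101          6      48
1  A102         30      46
5  B101         28      41
2  D102          1      33
Hence 168.

168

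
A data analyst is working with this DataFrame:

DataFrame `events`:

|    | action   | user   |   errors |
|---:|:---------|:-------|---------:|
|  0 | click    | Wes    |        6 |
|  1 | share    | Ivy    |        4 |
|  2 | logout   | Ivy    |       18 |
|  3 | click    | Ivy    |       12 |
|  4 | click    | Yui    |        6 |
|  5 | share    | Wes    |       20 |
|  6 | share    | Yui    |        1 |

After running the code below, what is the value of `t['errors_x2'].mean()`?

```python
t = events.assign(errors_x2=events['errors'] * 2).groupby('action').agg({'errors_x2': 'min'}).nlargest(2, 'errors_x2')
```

24.0

add column errors_x2 = events['errors'] * 2:
   action user  errors  errors_x2
0   click  Wes       6         12
1   share  Ivy       4          8
2  logout  Ivy      18         36
3   click  Ivy      12         24
4   click  Yui       6         12
5   share  Wes      20         40
6   share  Yui       1          2
group by action, min of errors_x2:
        errors_x2
action           
click          12
logout         36
share           2
take 2 rows with largest errors_x2:
        errors_x2
action           
logout         36
click          12
Taking the mean of column 'errors_x2' gives 24.0.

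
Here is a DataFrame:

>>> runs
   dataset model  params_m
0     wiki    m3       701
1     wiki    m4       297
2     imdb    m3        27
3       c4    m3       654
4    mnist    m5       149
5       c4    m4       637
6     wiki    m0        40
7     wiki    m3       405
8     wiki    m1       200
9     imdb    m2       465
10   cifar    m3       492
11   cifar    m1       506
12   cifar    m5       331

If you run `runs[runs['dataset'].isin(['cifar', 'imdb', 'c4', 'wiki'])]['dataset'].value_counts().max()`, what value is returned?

filter rows where dataset in ['cifar', 'imdb', 'c4', 'wiki']:
   dataset model  params_m
0     wiki    m3       701
1     wiki    m4       297
2     imdb    m3        27
3       c4    m3       654
5       c4    m4       637
6     wiki    m0        40
7     wiki    m3       405
8     wiki    m1       200
9     imdb    m2       465
10   cifar    m3       492
11   cifar    m1       506
12   cifar    m5       331
value_counts of dataset:
dataset
wiki     5
cifar    3
imdb     2
c4       2
Name: count, dtype: int64
So max() = 5.

5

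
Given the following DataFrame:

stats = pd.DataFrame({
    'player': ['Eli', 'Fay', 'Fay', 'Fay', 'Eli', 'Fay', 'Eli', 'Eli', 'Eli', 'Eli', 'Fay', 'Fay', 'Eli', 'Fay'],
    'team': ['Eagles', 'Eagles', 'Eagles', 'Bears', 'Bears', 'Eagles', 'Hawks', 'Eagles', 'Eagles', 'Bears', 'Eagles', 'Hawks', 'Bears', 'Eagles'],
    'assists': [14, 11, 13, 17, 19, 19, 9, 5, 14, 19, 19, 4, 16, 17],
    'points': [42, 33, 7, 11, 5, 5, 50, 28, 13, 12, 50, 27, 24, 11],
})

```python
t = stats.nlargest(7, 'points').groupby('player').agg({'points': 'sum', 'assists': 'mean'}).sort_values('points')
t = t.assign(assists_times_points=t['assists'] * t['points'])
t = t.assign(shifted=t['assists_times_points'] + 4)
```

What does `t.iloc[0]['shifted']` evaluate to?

take 7 rows with largest points:
   player    team  assists  points
6     Eli   Hawks        9      50
10    Fay  Eagles       19      50
0     Eli  Eagles       14      42
1     Fay  Eagles       11      33
7     Eli  Eagles        5      28
11    Fay   Hawks        4      27
12    Eli   Bears       16      24
group by player: sum(points), mean(assists):
        points    assists
player                   
Eli        144  11.000000
Fay        110  11.333333
sort by points:
        points    assists
player                   
Fay        110  11.333333
Eli        144  11.000000
add column assists_times_points = t['assists'] * t['points']:
        points    assists  assists_times_points
player                                         
Fay        110  11.333333           1246.666667
Eli        144  11.000000           1584.000000
add column shifted = t['assists_times_points'] + 4:
        points    assists  assists_times_points      shifted
player                                                      
Fay        110  11.333333           1246.666667  1250.666667
Eli        144  11.000000           1584.000000  1588.000000
Then the value at position 0, column 'shifted': 1250.66666667

1250.66666667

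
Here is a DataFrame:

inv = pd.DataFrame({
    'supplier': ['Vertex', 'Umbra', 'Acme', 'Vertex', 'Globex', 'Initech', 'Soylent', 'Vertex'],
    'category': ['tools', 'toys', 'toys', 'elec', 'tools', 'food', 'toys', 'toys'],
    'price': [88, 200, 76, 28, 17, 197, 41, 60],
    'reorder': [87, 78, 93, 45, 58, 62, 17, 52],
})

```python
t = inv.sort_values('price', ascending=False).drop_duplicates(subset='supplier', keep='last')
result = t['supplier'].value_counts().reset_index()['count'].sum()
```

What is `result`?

6

sort by price descending:
  supplier category  price  reorder
1    Umbra     toys    200       78
5  Initech     food    197       62
0   Vertex    tools     88       87
2     Acme     toys     76       93
7   Vertex     toys     60       52
6  Soylent     toys     41       17
3   Vertex     elec     28       45
4   Globex    tools     17       58
drop duplicate supplier (keep=last):
  supplier category  price  reorder
1    Umbra     toys    200       78
5  Initech     food    197       62
2     Acme     toys     76       93
6  Soylent     toys     41       17
3   Vertex     elec     28       45
4   Globex    tools     17       58
value_counts of supplier:
supplier
Umbra      1
Initech    1
Acme       1
Soylent    1
Vertex     1
Globex     1
Name: count, dtype: int64
reset_index():
  supplier  count
0    Umbra      1
1  Initech      1
2     Acme      1
3  Soylent      1
4   Vertex      1
5   Globex      1
Finally, sum of column 'count' = 6.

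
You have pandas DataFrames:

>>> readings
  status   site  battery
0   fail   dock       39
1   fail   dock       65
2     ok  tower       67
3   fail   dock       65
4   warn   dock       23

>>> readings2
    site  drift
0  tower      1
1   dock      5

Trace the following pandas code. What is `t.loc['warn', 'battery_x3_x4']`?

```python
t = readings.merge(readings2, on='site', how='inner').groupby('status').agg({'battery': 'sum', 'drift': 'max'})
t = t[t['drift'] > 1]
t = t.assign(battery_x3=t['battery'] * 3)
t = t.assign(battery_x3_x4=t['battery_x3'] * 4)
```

merge on 'site' (how='inner') → 5 rows:
  status   site  battery  drift
0   fail   dock       39      5
1   fail   dock       65      5
2     ok  tower       67      1
3   fail   dock       65      5
4   warn   dock       23      5
group by status: sum(battery), max(drift):
        battery  drift
status                
fail        169      5
ok           67      1
warn         23      5
filter rows where drift > 1:
        battery  drift
status                
fail        169      5
warn         23      5
add column battery_x3 = t['battery'] * 3:
        battery  drift  battery_x3
status                            
fail        169      5         507
warn         23      5          69
add column battery_x3_x4 = t['battery_x3'] * 4:
        battery  drift  battery_x3  battery_x3_x4
status                                           
fail        169      5         507           2028
warn         23      5          69            276
Hence 276.

276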